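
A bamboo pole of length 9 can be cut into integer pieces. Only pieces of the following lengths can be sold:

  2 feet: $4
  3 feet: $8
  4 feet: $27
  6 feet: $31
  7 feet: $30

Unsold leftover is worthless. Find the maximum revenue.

Let r[k] be the best obtainable value from length k. For each k, try every first piece i and keep the best of price[i] + r[k−i].
r[1] = 0
r[2] = 4
r[3] = max(4+0, 8+0) = 8
r[4] = max(4+4, 8+0, 27+0) = 27
r[5] = max(4+8, 8+4, 27+0) = 27
r[6] = max(4+27, 8+8, 27+4, 31+0) = 31
r[7] = max(4+27, 8+27, 27+8, 31+0, 30+0) = 35
r[8] = max(4+31, 8+27, 27+27, 31+4, 30+0) = 54
r[9] = max(4+35, 8+31, 27+27, 31+8, 30+4) = 54
One optimal cutting: pieces 4 + 4 with 1 foot of scrap → $54.

54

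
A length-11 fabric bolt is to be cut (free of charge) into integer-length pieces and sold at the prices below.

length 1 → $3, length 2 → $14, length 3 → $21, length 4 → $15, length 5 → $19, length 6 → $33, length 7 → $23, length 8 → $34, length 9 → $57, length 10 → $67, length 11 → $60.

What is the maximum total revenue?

77

Build best[k] bottom-up: best[k] = max over allowed piece i of (p[i] + best[k−i]).
best[1] = 3
best[2] = 14
best[3] = 21
best[4] = 28  (first piece 2, then best[2]=14)
best[5] = 35  (first piece 2, then best[3]=21)
best[6] = 42  (first piece 2, then best[4]=28)
best[7] = 49  (first piece 2, then best[5]=35)
best[8] = 56  (first piece 2, then best[6]=42)
best[9] = 63  (first piece 2, then best[7]=49)
best[10] = 70  (first piece 2, then best[8]=56)
best[11] = 77  (first piece 2, then best[9]=63)
One optimal cutting: 3 + 2 + 2 + 2 + 2 → $21 + $14 + $14 + $14 + $14 = $77.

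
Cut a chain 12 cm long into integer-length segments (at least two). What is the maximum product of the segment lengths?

Fill g[k] for k=2..12: at each k try every first piece i and multiply by the better of (k−i) uncut or g[k−i].
g[2] = 1×max(1,0) = 1×1 = 1
g[3] = max(1×2, 2×1) = 2
g[4] = max(1×3, 2×2, 3×1) = 4
g[5] = max(1×4, 2×3, 3×2, 4×1) = 6
g[6] = max(1×6, 2×4, 3×3, 4×2, 5×1) = 9
g[7] = max(1×9, 2×6, 3×4, 4×3, 5×2, 6×1) = 12
g[8] = max(1×12, 2×9, 3×6, …, 6×2, 7×1) = 18
g[9] = max(1×18, 2×12, 3×9, …, 7×2, 8×1) = 27
g[10] = max(1×27, 2×18, 3×12, …, 8×2, 9×1) = 36
g[11] = max(1×36, 2×27, 3×18, …, 9×2, 10×1) = 54
g[12] = max(1×54, 2×36, 3×27, …, 10×2, 11×1) = 81
One optimal split: 3 + 3 + 3 + 3; product 3×3×3×3 = 81.

81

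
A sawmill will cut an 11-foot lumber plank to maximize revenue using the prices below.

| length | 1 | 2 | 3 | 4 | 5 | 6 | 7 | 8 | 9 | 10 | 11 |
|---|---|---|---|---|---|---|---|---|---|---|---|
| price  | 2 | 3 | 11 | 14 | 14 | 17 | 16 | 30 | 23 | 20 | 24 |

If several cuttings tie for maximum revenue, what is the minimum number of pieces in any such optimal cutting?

Let r[k] be the best obtainable value from length k. For each k, try every first piece i and keep the best of price[i] + r[k−i].
r[1] = 2
r[2] = max(2+2, 3+0) = 4
r[3] = max(2+4, 3+2, 11+0) = 11
r[4] = max(2+11, 3+4, 11+2, 14+0) = 14
r[5] = max(2+14, 3+11, 11+4, 14+2, 14+0) = 16
r[6] = max(2+16, 3+14, 11+11, 14+4, 14+2, 17+0) = 22
r[7] = max(2+22, 3+16, 11+14, …, 17+2, 16+0) = 25
r[8] = max(2+25, 3+22, 11+16, …, 16+2, 30+0) = 30
r[9] = max(2+30, 3+25, 11+22, …, 30+2, 23+0) = 33
r[10] = max(2+33, 3+30, 11+25, …, 23+2, 20+0) = 36
r[11] = max(2+36, 3+33, 11+30, …, 20+2, 24+0) = 41
Maximum revenue is $41.
Now minimize piece count subject to staying optimal: for each k, pieces[k] = 1 + min over i with p[i]+r[k−i]=r[k] of pieces[k−i].
pieces[8] = 1
pieces[9] = 3
pieces[10] = 3
pieces[11] = 2

2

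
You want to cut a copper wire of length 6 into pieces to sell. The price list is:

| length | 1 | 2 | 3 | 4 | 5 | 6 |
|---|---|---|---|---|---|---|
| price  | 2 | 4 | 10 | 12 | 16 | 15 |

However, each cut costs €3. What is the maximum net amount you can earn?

Let net[k] be the best obtainable value from length k. For each k, try every first piece i and keep the best of price[i] + net[k−i] minus the 3 cut fee when i<k.
net[1] = 2
net[2] = max(2+2-3, 4+0) = 4
net[3] = max(2+4-3, 4+2-3, 10+0) = 10
net[4] = max(2+10-3, 4+4-3, 10+2-3, 12+0) = 12
net[5] = max(2+12-3, 4+10-3, 10+4-3, 12+2-3, 16+0) = 16
net[6] = max(2+16-3, 4+12-3, 10+10-3, 12+4-3, 16+2-3, 15+0) = 17
One optimal plan: pieces 3 + 3 (1 cut) → €20 − €3 = €17.

17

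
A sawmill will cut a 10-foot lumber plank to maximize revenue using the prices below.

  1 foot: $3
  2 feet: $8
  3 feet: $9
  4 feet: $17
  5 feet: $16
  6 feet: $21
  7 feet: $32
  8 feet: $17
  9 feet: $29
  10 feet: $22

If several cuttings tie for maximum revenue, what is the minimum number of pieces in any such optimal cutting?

Build r[k] bottom-up: r[k] = max over allowed piece i of (p[i] + r[k−i]).
r[1] = 3
r[2] = max(3+3, 8+0) = 8
r[3] = max(3+8, 8+3, 9+0) = 11
r[4] = max(3+11, 8+8, 9+3, 17+0) = 17
r[5] = max(3+17, 8+11, 9+8, 17+3, 16+0) = 20
r[6] = max(3+20, 8+17, 9+11, 17+8, 16+3, 21+0) = 25
r[7] = max(3+25, 8+20, 9+17, …, 21+3, 32+0) = 32
r[8] = max(3+32, 8+25, 9+20, …, 32+3, 17+0) = 35
r[9] = max(3+35, 8+32, 9+25, …, 17+3, 29+0) = 40
r[10] = max(3+40, 8+35, 9+32, …, 29+3, 22+0) = 43
Maximum revenue is $43.
Now minimize piece count subject to staying optimal: for each k, pieces[k] = 1 + min over i with p[i]+r[k−i]=r[k] of pieces[k−i].
pieces[7] = 1
pieces[8] = 2
pieces[9] = 2
pieces[10] = 3

3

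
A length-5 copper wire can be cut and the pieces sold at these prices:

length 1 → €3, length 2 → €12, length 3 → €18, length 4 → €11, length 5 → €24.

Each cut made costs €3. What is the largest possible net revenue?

Build r[k] bottom-up: r[k] = max over allowed piece i of (p[i] + r[k−i]) − 3 per cut.
r[1] = 3
r[2] = max(3+3-3, 12+0) = 12
r[3] = max(3+12-3, 12+3-3, 18+0) = 18
r[4] = max(3+18-3, 12+12-3, 18+3-3, 11+0) = 21
r[5] = max(3+21-3, 12+18-3, 18+12-3, 11+3-3, 24+0) = 27
One optimal plan: pieces 3 + 2 (1 cut) → €30 − €3 = €27.

27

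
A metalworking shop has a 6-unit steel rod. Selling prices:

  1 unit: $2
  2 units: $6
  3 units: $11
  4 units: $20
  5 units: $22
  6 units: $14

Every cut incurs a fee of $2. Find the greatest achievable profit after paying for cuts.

Build v[k] bottom-up: v[k] = max over allowed piece i of (p[i] + v[k−i]) − 2 per cut.
v[1] = 2
v[2] = 6
v[3] = 11
v[4] = 20
v[5] = 22
v[6] = 24  (first piece 2, then v[4]=20)
One optimal plan: pieces 4 + 2 (1 cut) → $26 − $2 = $24.

24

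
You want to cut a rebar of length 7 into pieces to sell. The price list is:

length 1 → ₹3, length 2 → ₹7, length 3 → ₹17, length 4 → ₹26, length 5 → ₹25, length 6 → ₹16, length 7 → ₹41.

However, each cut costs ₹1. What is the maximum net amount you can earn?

42

Build v[k] bottom-up: v[k] = max over allowed piece i of (p[i] + v[k−i]) − 1 per cut.
v[1] = 3
v[2] = 7
v[3] = 17
v[4] = 26
v[5] = 28  (first piece 1, then v[4]=26)
v[6] = 33  (first piece 3, then v[3]=17)
v[7] = 42  (first piece 3, then v[4]=26)
One optimal plan: pieces 4 + 3 (1 cut) → ₹43 − ₹1 = ₹42.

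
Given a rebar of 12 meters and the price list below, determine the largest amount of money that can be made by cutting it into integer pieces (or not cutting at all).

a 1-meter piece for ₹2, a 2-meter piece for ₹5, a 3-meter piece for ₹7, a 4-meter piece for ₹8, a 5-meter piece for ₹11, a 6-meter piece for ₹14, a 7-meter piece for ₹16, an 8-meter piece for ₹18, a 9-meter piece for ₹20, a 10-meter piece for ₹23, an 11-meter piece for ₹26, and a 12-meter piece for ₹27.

30

Consider every possible first cut. v[k] is the best of p[i]+v[k−i] over all sellable i≤k.
v[1] = 2
v[2] = 5
v[3] = 7  (first piece 1, then v[2]=5)
v[4] = 10  (first piece 2, then v[2]=5)
v[5] = 12  (first piece 1, then v[4]=10)
v[6] = 15  (first piece 2, then v[4]=10)
v[7] = 17  (first piece 1, then v[6]=15)
v[8] = 20  (first piece 2, then v[6]=15)
v[9] = 22  (first piece 1, then v[8]=20)
v[10] = 25  (first piece 2, then v[8]=20)
v[11] = 27  (first piece 1, then v[10]=25)
v[12] = 30  (first piece 2, then v[10]=25)
One optimal cutting: 2 + 2 + 2 + 2 + 2 + 2 → ₹5 + ₹5 + ₹5 + ₹5 + ₹5 + ₹5 = ₹30.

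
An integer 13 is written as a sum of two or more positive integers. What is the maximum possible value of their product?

108

Let prod[k] be the best product for length k (with at least one cut). For each first piece i, the rest contributes max(k−i, prod[k−i]).
Small cases: prod[2]=1, prod[3]=2, prod[4]=4, prod[5]=6.
prod[6] = 3×max(3,2) = 3×3 = 9
prod[7] = 2×max(5,6) = 2×6 = 12
prod[8] = 2×max(6,9) = 2×9 = 18
prod[9] = 3×max(6,9) = 3×9 = 27
prod[10] = 2×max(8,18) = 2×18 = 36
prod[11] = 2×max(9,27) = 2×27 = 54
prod[12] = 3×max(9,27) = 3×27 = 81
prod[13] = 2×max(11,54) = 2×54 = 108
One optimal split: 3 + 3 + 3 + 2 + 2; product 3×3×3×2×2 = 108.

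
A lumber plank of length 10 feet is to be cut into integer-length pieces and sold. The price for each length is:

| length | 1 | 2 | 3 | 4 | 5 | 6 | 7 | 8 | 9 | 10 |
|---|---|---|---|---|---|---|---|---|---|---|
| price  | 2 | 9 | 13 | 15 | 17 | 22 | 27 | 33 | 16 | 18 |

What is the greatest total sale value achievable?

45

Let v[k] be the best obtainable value from length k. For each k, try every first piece i and keep the best of price[i] + v[k−i].
v[1] = 2
v[2] = 9
v[3] = 13
v[4] = 18  (first piece 2, then v[2]=9)
v[5] = 22  (first piece 2, then v[3]=13)
v[6] = 27  (first piece 2, then v[4]=18)
v[7] = 31  (first piece 2, then v[5]=22)
v[8] = 36  (first piece 2, then v[6]=27)
v[9] = 40  (first piece 2, then v[7]=31)
v[10] = 45  (first piece 2, then v[8]=36)
One optimal cutting: 2 + 2 + 2 + 2 + 2 → $9 + $9 + $9 + $9 + $9 = $45.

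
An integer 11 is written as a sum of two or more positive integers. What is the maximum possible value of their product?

54

Let f[k] be the best product for length k (with at least one cut). For each first piece i, the rest contributes max(k−i, f[k−i]).
f[2] = 1*max(1,0) = 1*1 = 1
f[3] = 1*max(2,1) = 1*2 = 2
f[4] = 2*max(2,1) = 2*2 = 4
f[5] = 2*max(3,2) = 2*3 = 6
f[6] = 3*max(3,2) = 3*3 = 9
f[7] = 2*max(5,6) = 2*6 = 12
f[8] = 2*max(6,9) = 2*9 = 18
f[9] = 3*max(6,9) = 3*9 = 27
f[10] = 2*max(8,18) = 2*18 = 36
f[11] = 2*max(9,27) = 2*27 = 54
One optimal split: 3 + 3 + 3 + 2; product 3*3*3*2 = 54.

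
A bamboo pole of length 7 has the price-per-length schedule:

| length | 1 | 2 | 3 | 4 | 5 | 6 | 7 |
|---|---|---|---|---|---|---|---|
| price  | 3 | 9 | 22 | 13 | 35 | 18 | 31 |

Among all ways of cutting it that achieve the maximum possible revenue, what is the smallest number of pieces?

3

Consider every possible first cut. r[k] is the best of p[i]+r[k−i] over all sellable i≤k.
r[1] = 3
r[2] = 9
r[3] = 22
r[4] = 25  (first piece 1, then r[3]=22)
r[5] = 35
r[6] = 44  (first piece 3, then r[3]=22)
r[7] = 47  (first piece 1, then r[6]=44)
Maximum revenue is $47.
Now minimize piece count subject to staying optimal: for each k, pieces[k] = 1 + min over i with p[i]+r[k−i]=r[k] of pieces[k−i].
pieces[4] = 2
pieces[5] = 1
pieces[6] = 2
pieces[7] = 3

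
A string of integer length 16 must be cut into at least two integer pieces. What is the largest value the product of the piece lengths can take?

Define g[k] = max over 1≤i<k of i · max(k−i, g[k−i]); the inner max lets the remainder stay uncut if that's better.
g[2] = 1×max(1,0) = 1×1 = 1
g[3] = 1×max(2,1) = 1×2 = 2
g[4] = 2×max(2,1) = 2×2 = 4
g[5] = 2×max(3,2) = 2×3 = 6
g[6] = 3×max(3,2) = 3×3 = 9
g[7] = 2×max(5,6) = 2×6 = 12
g[8] = 2×max(6,9) = 2×9 = 18
g[9] = 3×max(6,9) = 3×9 = 27
g[10] = 2×max(8,18) = 2×18 = 36
g[11] = 2×max(9,27) = 2×27 = 54
g[12] = 3×max(9,27) = 3×27 = 81
g[13] = 2×max(11,54) = 2×54 = 108
g[14] = 2×max(12,81) = 2×81 = 162
g[15] = 3×max(12,81) = 3×81 = 243
g[16] = 2×max(14,162) = 2×162 = 324
One optimal split: 3 + 3 + 3 + 3 + 2 + 2; product 3×3×3×3×2×2 = 324.

324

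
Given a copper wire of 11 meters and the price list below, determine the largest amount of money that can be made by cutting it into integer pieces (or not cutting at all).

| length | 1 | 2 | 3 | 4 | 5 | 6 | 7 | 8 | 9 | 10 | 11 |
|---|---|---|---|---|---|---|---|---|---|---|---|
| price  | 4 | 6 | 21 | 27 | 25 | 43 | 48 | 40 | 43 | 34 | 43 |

75

Build R[k] bottom-up: R[k] = max over allowed piece i of (p[i] + R[k−i]).
R[1] = 4
R[2] = 8  (first piece 1, then R[1]=4)
R[3] = 21
R[4] = 27
R[5] = 31  (first piece 1, then R[4]=27)
R[6] = 43
R[7] = 48  (first piece 3, then R[4]=27)
R[8] = 54  (first piece 4, then R[4]=27)
R[9] = 64  (first piece 3, then R[6]=43)
R[10] = 70  (first piece 4, then R[6]=43)
R[11] = 75  (first piece 3, then R[8]=54)
One optimal cutting: 4 + 4 + 3 → €27 + €27 + €21 = €75.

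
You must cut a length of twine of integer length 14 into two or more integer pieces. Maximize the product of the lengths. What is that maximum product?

Define m[k] = max over 1≤i<k of i · max(k−i, m[k−i]); the inner max lets the remainder stay uncut if that's better.
Small cases: m[2]=1, m[3]=2, m[4]=4, m[5]=6, m[6]=9, m[7]=12, m[8]=18.
m[9] = 3×max(6,9) = 3×9 = 27
m[10] = 2×max(8,18) = 2×18 = 36
m[11] = 2×max(9,27) = 2×27 = 54
m[12] = 3×max(9,27) = 3×27 = 81
m[13] = 2×max(11,54) = 2×54 = 108
m[14] = 2×max(12,81) = 2×81 = 162
One optimal split: 3 + 3 + 3 + 3 + 2; product 3×3×3×3×2 = 162.

162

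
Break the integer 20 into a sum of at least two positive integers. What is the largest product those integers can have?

1458

Define m[k] = max over 1≤i<k of i · max(k−i, m[k−i]); the inner max lets the remainder stay uncut if that's better.
Small cases: m[2]=1, m[3]=2, m[4]=4, m[5]=6, m[6]=9, m[7]=12, m[8]=18, m[9]=27, m[10]=36, m[11]=54, m[12]=81.
m[13] = 2×max(11,54) = 2×54 = 108
m[14] = 2×max(12,81) = 2×81 = 162
m[15] = 3×max(12,81) = 3×81 = 243
m[16] = 2×max(14,162) = 2×162 = 324
m[17] = 2×max(15,243) = 2×243 = 486
m[18] = 3×max(15,243) = 3×243 = 729
m[19] = 2×max(17,486) = 2×486 = 972
m[20] = 2×max(18,729) = 2×729 = 1458
One optimal split: 3 + 3 + 3 + 3 + 3 + 3 + 2; product 3×3×3×3×3×3×2 = 1458.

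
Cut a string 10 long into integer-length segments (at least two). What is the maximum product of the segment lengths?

36

Define P[k] = max over 1≤i<k of i · max(k−i, P[k−i]); the inner max lets the remainder stay uncut if that's better.
P[2] = 1×max(1,0) = 1×1 = 1
P[3] = 1×max(2,1) = 1×2 = 2
P[4] = 2×max(2,1) = 2×2 = 4
P[5] = 2×max(3,2) = 2×3 = 6
P[6] = 3×max(3,2) = 3×3 = 9
P[7] = 2×max(5,6) = 2×6 = 12
P[8] = 2×max(6,9) = 2×9 = 18
P[9] = 3×max(6,9) = 3×9 = 27
P[10] = 2×max(8,18) = 2×18 = 36
One optimal split: 3 + 3 + 2 + 2; product 3×3×2×2 = 36.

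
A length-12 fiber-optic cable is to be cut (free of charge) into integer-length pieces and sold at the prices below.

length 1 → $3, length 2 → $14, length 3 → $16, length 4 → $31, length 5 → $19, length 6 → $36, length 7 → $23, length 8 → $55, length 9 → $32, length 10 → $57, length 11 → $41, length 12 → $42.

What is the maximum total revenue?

Build v[k] bottom-up: v[k] = max over allowed piece i of (p[i] + v[k−i]).
v[1] = 3
v[2] = 14
v[3] = 17  (first piece 1, then v[2]=14)
v[4] = 31
v[5] = 34  (first piece 1, then v[4]=31)
v[6] = 45  (first piece 2, then v[4]=31)
v[7] = 48  (first piece 1, then v[6]=45)
v[8] = 62  (first piece 4, then v[4]=31)
v[9] = 65  (first piece 1, then v[8]=62)
v[10] = 76  (first piece 2, then v[8]=62)
v[11] = 79  (first piece 1, then v[10]=76)
v[12] = 93  (first piece 4, then v[8]=62)
One optimal cutting: 4 + 4 + 4 → $31 + $31 + $31 = $93.

93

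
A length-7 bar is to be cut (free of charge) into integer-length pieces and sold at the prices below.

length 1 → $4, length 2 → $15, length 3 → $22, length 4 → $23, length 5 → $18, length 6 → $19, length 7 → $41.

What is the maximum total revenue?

52

Build best[k] bottom-up: best[k] = max over allowed piece i of (p[i] + best[k−i]).
best[1] = 4
best[2] = max(4+4, 15+0) = 15
best[3] = max(4+15, 15+4, 22+0) = 22
best[4] = max(4+22, 15+15, 22+4, 23+0) = 30
best[5] = max(4+30, 15+22, 22+15, 23+4, 18+0) = 37
best[6] = max(4+37, 15+30, 22+22, 23+15, 18+4, 19+0) = 45
best[7] = max(4+45, 15+37, 22+30, …, 19+4, 41+0) = 52
One optimal cutting: 3 + 2 + 2 → $22 + $15 + $15 = $52.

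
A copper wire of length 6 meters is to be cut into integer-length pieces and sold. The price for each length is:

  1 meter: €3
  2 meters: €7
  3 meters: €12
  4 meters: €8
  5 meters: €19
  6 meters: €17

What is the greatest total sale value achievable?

Consider every possible first cut. v[k] is the best of p[i]+v[k−i] over all sellable i≤k.
v[1] = 3
v[2] = max(3+3, 7+0) = 7
v[3] = max(3+7, 7+3, 12+0) = 12
v[4] = max(3+12, 7+7, 12+3, 8+0) = 15
v[5] = max(3+15, 7+12, 12+7, 8+3, 19+0) = 19
v[6] = max(3+19, 7+15, 12+12, 8+7, 19+3, 17+0) = 24
One optimal cutting: 3 + 3 → €12 + €12 = €24.

24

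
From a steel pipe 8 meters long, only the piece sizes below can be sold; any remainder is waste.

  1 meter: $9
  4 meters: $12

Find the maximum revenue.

Let r[k] be the best obtainable value from length k. For each k, try every first piece i and keep the best of price[i] + r[k−i].
r[1] = 9
r[2] = 18  (first piece 1, then r[1]=9)
r[3] = 27  (first piece 1, then r[2]=18)
r[4] = max(9+27, 12+0) = 36
r[5] = max(9+36, 12+9) = 45
r[6] = max(9+45, 12+18) = 54
r[7] = max(9+54, 12+27) = 63
r[8] = max(9+63, 12+36) = 72
One optimal cutting: 1 + 1 + 1 + 1 + 1 + 1 + 1 + 1 → $72.

72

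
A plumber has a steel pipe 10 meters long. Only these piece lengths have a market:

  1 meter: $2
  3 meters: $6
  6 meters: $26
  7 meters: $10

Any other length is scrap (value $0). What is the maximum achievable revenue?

Build best[k] bottom-up: best[k] = max over allowed piece i of (p[i] + best[k−i]).
best[1] = 2
best[2] = 4  (first piece 1, then best[1]=2)
best[3] = max(2+4, 6+0) = 6
best[4] = max(2+6, 6+2) = 8
best[5] = max(2+8, 6+4) = 10
best[6] = max(2+10, 6+6, 26+0) = 26
best[7] = max(2+26, 6+8, 26+2, 10+0) = 28
best[8] = max(2+28, 6+10, 26+4, 10+2) = 30
best[9] = max(2+30, 6+26, 26+6, 10+4) = 32
best[10] = max(2+32, 6+28, 26+8, 10+6) = 34
One optimal cutting: 6 + 1 + 1 + 1 + 1 → $34.

34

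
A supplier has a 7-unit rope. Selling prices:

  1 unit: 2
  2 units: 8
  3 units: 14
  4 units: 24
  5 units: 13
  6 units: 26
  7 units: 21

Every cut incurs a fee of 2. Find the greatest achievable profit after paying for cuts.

36

Consider every possible first cut. net[k] is the best of p[i]+net[k−i] over all sellable i≤k, charging 2 whenever i<k.
net[1] = 2
net[2] = 8
net[3] = 14
net[4] = 24
net[5] = 24  (first piece 1, then net[4]=24)
net[6] = 30  (first piece 2, then net[4]=24)
net[7] = 36  (first piece 3, then net[4]=24)
One optimal plan: pieces 4 + 3 (1 cut) → 38 − 2 = 36.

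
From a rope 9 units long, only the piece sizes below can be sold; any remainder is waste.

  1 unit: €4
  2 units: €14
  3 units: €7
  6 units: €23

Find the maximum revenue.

Consider every possible first cut. best[k] is the best of p[i]+best[k−i] over all sellable i≤k.
best[1] = 4
best[2] = max(4+4, 14+0) = 14
best[3] = max(4+14, 14+4, 7+0) = 18
best[4] = max(4+18, 14+14, 7+4) = 28
best[5] = max(4+28, 14+18, 7+14) = 32
best[6] = max(4+32, 14+28, 7+18, 23+0) = 42
best[7] = max(4+42, 14+32, 7+28, 23+4) = 46
best[8] = max(4+46, 14+42, 7+32, 23+14) = 56
best[9] = max(4+56, 14+46, 7+42, 23+18) = 60
One optimal cutting: 2 + 2 + 2 + 2 + 1 → €60.

60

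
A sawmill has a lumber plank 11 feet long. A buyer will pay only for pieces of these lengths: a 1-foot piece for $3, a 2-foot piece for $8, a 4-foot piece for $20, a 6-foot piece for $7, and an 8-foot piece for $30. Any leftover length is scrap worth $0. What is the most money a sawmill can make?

Build f[k] bottom-up: f[k] = max over allowed piece i of (p[i] + f[k−i]).
f[1] = 3
f[2] = 8
f[3] = 11  (first piece 1, then f[2]=8)
f[4] = 20
f[5] = 23  (first piece 1, then f[4]=20)
f[6] = 28  (first piece 2, then f[4]=20)
f[7] = 31  (first piece 1, then f[6]=28)
f[8] = 40  (first piece 4, then f[4]=20)
f[9] = 43  (first piece 1, then f[8]=40)
f[10] = 48  (first piece 2, then f[8]=40)
f[11] = 51  (first piece 1, then f[10]=48)
One optimal cutting: 4 + 4 + 2 + 1 → $51.

51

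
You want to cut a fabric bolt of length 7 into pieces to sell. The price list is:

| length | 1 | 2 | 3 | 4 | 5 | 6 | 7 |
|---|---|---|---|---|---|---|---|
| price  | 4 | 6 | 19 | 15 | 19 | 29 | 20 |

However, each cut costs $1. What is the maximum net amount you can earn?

Consider every possible first cut. r[k] is the best of p[i]+r[k−i] over all sellable i≤k, charging 1 whenever i<k.
r[1] = 4
r[2] = 7  (first piece 1, then r[1]=4)
r[3] = 19
r[4] = 22  (first piece 1, then r[3]=19)
r[5] = 25  (first piece 1, then r[4]=22)
r[6] = 37  (first piece 3, then r[3]=19)
r[7] = 40  (first piece 1, then r[6]=37)
One optimal plan: pieces 3 + 3 + 1 (2 cuts) → $42 − $2 = $40.

40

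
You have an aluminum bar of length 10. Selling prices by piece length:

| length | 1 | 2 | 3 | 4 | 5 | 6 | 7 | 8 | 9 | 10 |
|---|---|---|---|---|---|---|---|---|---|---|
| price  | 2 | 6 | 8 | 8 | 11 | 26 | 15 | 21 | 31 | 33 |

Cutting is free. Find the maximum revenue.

Build r[k] bottom-up: r[k] = max over allowed piece i of (p[i] + r[k−i]).
r[1] = 2
r[2] = 6
r[3] = 8  (first piece 1, then r[2]=6)
r[4] = 12  (first piece 2, then r[2]=6)
r[5] = 14  (first piece 1, then r[4]=12)
r[6] = 26
r[7] = 28  (first piece 1, then r[6]=26)
r[8] = 32  (first piece 2, then r[6]=26)
r[9] = 34  (first piece 1, then r[8]=32)
r[10] = 38  (first piece 2, then r[8]=32)
One optimal cutting: 6 + 2 + 2 → $26 + $6 + $6 = $38.

38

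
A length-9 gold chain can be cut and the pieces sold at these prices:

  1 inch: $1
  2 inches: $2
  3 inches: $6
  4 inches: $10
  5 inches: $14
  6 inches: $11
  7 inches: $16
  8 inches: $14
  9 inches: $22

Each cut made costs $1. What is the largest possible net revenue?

23

Consider every possible first cut. r[k] is the best of p[i]+r[k−i] over all sellable i≤k, charging 1 whenever i<k.
r[1] = 1
r[2] = max(1+1-1, 2+0) = 2
r[3] = max(1+2-1, 2+1-1, 6+0) = 6
r[4] = max(1+6-1, 2+2-1, 6+1-1, 10+0) = 10
r[5] = max(1+10-1, 2+6-1, 6+2-1, 10+1-1, 14+0) = 14
r[6] = max(1+14-1, 2+10-1, 6+6-1, 10+2-1, 14+1-1, 11+0) = 14
r[7] = max(1+14-1, 2+14-1, 6+10-1, …, 11+1-1, 16+0) = 16
r[8] = max(1+16-1, 2+14-1, 6+14-1, …, 16+1-1, 14+0) = 19
r[9] = max(1+19-1, 2+16-1, 6+14-1, …, 14+1-1, 22+0) = 23
One optimal plan: pieces 5 + 4 (1 cut) → $24 − $1 = $23.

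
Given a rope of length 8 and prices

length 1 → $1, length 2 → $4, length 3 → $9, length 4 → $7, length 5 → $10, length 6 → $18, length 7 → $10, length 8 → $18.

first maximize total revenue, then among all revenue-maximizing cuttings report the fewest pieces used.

Consider every possible first cut. r[k] is the best of p[i]+r[k−i] over all sellable i≤k.
r[1] = 1
r[2] = 4
r[3] = 9
r[4] = 10  (first piece 1, then r[3]=9)
r[5] = 13  (first piece 2, then r[3]=9)
r[6] = 18  (first piece 3, then r[3]=9)
r[7] = 19  (first piece 1, then r[6]=18)
r[8] = 22  (first piece 2, then r[6]=18)
Maximum revenue is $22.
Now minimize piece count subject to staying optimal: for each k, pieces[k] = 1 + min over i with p[i]+r[k−i]=r[k] of pieces[k−i].
pieces[5] = 2
pieces[6] = 1
pieces[7] = 2
pieces[8] = 2

2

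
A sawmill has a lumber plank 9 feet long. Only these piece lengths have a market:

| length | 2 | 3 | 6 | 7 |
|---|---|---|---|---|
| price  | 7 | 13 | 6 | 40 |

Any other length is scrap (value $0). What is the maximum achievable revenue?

47

Let f[k] be the best obtainable value from length k. For each k, try every first piece i and keep the best of price[i] + f[k−i].
f[1] = 0
f[2] = 7
f[3] = max(7+0, 13+0) = 13
f[4] = max(7+7, 13+0) = 14
f[5] = max(7+13, 13+7) = 20
f[6] = max(7+14, 13+13, 6+0) = 26
f[7] = max(7+20, 13+14, 6+0, 40+0) = 40
f[8] = max(7+26, 13+20, 6+7, 40+0) = 40
f[9] = max(7+40, 13+26, 6+13, 40+7) = 47
One optimal cutting: 7 + 2 → $47.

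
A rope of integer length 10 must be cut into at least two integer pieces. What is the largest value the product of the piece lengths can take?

Let P[k] be the best product for length k (with at least one cut). For each first piece i, the rest contributes max(k−i, P[k−i]).
P[2] = 1·max(1,0) = 1·1 = 1
P[3] = max(1·2, 2·1) = 2
P[4] = max(1·3, 2·2, 3·1) = 4
P[5] = max(1·4, 2·3, 3·2, 4·1) = 6
P[6] = max(1·6, 2·4, 3·3, 4·2, 5·1) = 9
P[7] = max(1·9, 2·6, 3·4, 4·3, 5·2, 6·1) = 12
P[8] = max(1·12, 2·9, 3·6, …, 6·2, 7·1) = 18
P[9] = max(1·18, 2·12, 3·9, …, 7·2, 8·1) = 27
P[10] = max(1·27, 2·18, 3·12, …, 8·2, 9·1) = 36
One optimal split: 3 + 3 + 2 + 2; product 3·3·2·2 = 36.

36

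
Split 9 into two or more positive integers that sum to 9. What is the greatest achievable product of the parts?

Define P[k] = max over 1≤i<k of i · max(k−i, P[k−i]); the inner max lets the remainder stay uncut if that's better.
Small cases: P[2]=1, P[3]=2, P[4]=4.
P[5] = 2·max(3,2) = 2·3 = 6
P[6] = 3·max(3,2) = 3·3 = 9
P[7] = 2·max(5,6) = 2·6 = 12
P[8] = 2·max(6,9) = 2·9 = 18
P[9] = 3·max(6,9) = 3·9 = 27
One optimal split: 3 + 3 + 3; product 3·3·3 = 27.

27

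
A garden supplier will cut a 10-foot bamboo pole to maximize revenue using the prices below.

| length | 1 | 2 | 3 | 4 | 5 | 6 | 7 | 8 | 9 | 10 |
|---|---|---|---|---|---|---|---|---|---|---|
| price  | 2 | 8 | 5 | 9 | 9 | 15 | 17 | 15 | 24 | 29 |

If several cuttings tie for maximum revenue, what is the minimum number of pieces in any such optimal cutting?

Build r[k] bottom-up: r[k] = max over allowed piece i of (p[i] + r[k−i]).
r[1] = 2
r[2] = max(2+2, 8+0) = 8
r[3] = max(2+8, 8+2, 5+0) = 10
r[4] = max(2+10, 8+8, 5+2, 9+0) = 16
r[5] = max(2+16, 8+10, 5+8, 9+2, 9+0) = 18
r[6] = max(2+18, 8+16, 5+10, 9+8, 9+2, 15+0) = 24
r[7] = max(2+24, 8+18, 5+16, …, 15+2, 17+0) = 26
r[8] = max(2+26, 8+24, 5+18, …, 17+2, 15+0) = 32
r[9] = max(2+32, 8+26, 5+24, …, 15+2, 24+0) = 34
r[10] = max(2+34, 8+32, 5+26, …, 24+2, 29+0) = 40
Maximum revenue is $40.
Now minimize piece count subject to staying optimal: for each k, pieces[k] = 1 + min over i with p[i]+r[k−i]=r[k] of pieces[k−i].
pieces[7] = 4
pieces[8] = 4
pieces[9] = 5
pieces[10] = 5

5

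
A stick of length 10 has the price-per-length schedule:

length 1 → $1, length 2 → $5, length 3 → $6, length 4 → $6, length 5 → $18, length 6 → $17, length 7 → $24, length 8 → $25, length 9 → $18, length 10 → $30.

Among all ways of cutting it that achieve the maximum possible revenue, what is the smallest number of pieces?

2

Build r[k] bottom-up: r[k] = max over allowed piece i of (p[i] + r[k−i]).
r[1] = 1
r[2] = max(1+1, 5+0) = 5
r[3] = max(1+5, 5+1, 6+0) = 6
r[4] = max(1+6, 5+5, 6+1, 6+0) = 10
r[5] = max(1+10, 5+6, 6+5, 6+1, 18+0) = 18
r[6] = max(1+18, 5+10, 6+6, 6+5, 18+1, 17+0) = 19
r[7] = max(1+19, 5+18, 6+10, …, 17+1, 24+0) = 24
r[8] = max(1+24, 5+19, 6+18, …, 24+1, 25+0) = 25
r[9] = max(1+25, 5+24, 6+19, …, 25+1, 18+0) = 29
r[10] = max(1+29, 5+25, 6+24, …, 18+1, 30+0) = 36
Maximum revenue is $36.
Now minimize piece count subject to staying optimal: for each k, pieces[k] = 1 + min over i with p[i]+r[k−i]=r[k] of pieces[k−i].
pieces[7] = 1
pieces[8] = 1
pieces[9] = 2
pieces[10] = 2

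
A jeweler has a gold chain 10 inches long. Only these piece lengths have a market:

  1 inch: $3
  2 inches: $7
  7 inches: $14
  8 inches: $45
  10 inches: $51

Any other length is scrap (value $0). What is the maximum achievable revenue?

Build r[k] bottom-up: r[k] = max over allowed piece i of (p[i] + r[k−i]).
r[1] = 3
r[2] = max(3+3, 7+0) = 7
r[3] = max(3+7, 7+3) = 10
r[4] = max(3+10, 7+7) = 14
r[5] = max(3+14, 7+10) = 17
r[6] = max(3+17, 7+14) = 21
r[7] = max(3+21, 7+17, 14+0) = 24
r[8] = max(3+24, 7+21, 14+3, 45+0) = 45
r[9] = max(3+45, 7+24, 14+7, 45+3) = 48
r[10] = max(3+48, 7+45, 14+10, 45+7, 51+0) = 52
One optimal cutting: 8 + 2 → $52.

52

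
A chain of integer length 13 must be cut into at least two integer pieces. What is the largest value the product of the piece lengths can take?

Fill m[k] for k=2..13: at each k try every first piece i and multiply by the better of (k−i) uncut or m[k−i].
Small cases: m[2]=1, m[3]=2, m[4]=4, m[5]=6, m[6]=9.
m[7] = 2×max(5,6) = 2×6 = 12
m[8] = 2×max(6,9) = 2×9 = 18
m[9] = 3×max(6,9) = 3×9 = 27
m[10] = 2×max(8,18) = 2×18 = 36
m[11] = 2×max(9,27) = 2×27 = 54
m[12] = 3×max(9,27) = 3×27 = 81
m[13] = 2×max(11,54) = 2×54 = 108
One optimal split: 3 + 3 + 3 + 2 + 2; product 3×3×3×2×2 = 108.

108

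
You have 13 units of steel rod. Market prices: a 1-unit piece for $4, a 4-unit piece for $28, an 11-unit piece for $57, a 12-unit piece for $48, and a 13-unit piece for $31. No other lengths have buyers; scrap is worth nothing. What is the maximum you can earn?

88

Let f[k] be the best obtainable value from length k. For each k, try every first piece i and keep the best of price[i] + f[k−i].
f[1] = 4
f[2] = 8  (first piece 1, then f[1]=4)
f[3] = 12  (first piece 1, then f[2]=8)
f[4] = 28
f[5] = 32  (first piece 1, then f[4]=28)
f[6] = 36  (first piece 1, then f[5]=32)
f[7] = 40  (first piece 1, then f[6]=36)
f[8] = 56  (first piece 4, then f[4]=28)
f[9] = 60  (first piece 1, then f[8]=56)
f[10] = 64  (first piece 1, then f[9]=60)
f[11] = 68  (first piece 1, then f[10]=64)
f[12] = 84  (first piece 4, then f[8]=56)
f[13] = 88  (first piece 1, then f[12]=84)
One optimal cutting: 4 + 4 + 4 + 1 → $88.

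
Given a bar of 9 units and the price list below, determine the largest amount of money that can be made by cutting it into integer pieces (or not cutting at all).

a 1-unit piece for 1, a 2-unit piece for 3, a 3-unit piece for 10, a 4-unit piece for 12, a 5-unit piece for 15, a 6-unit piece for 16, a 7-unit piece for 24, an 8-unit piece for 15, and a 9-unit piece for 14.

Let v[k] be the best obtainable value from length k. For each k, try every first piece i and keep the best of price[i] + v[k−i].
v[1] = 1
v[2] = max(1+1, 3+0) = 3
v[3] = max(1+3, 3+1, 10+0) = 10
v[4] = max(1+10, 3+3, 10+1, 12+0) = 12
v[5] = max(1+12, 3+10, 10+3, 12+1, 15+0) = 15
v[6] = max(1+15, 3+12, 10+10, 12+3, 15+1, 16+0) = 20
v[7] = max(1+20, 3+15, 10+12, …, 16+1, 24+0) = 24
v[8] = max(1+24, 3+20, 10+15, …, 24+1, 15+0) = 25
v[9] = max(1+25, 3+24, 10+20, …, 15+1, 14+0) = 30
One optimal cutting: 3 + 3 + 3 → 10 + 10 + 10 = 30.

30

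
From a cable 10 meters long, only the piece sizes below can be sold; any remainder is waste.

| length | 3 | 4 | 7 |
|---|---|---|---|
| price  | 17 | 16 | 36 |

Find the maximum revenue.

53

Let best[k] be the best obtainable value from length k. For each k, try every first piece i and keep the best of price[i] + best[k−i].
best[1] = 0
best[2] = 0
best[3] = 17
best[4] = 17
best[5] = 17
best[6] = 34  (first piece 3, then best[3]=17)
best[7] = 36
best[8] = 36
best[9] = 51  (first piece 3, then best[6]=34)
best[10] = 53  (first piece 3, then best[7]=36)
One optimal cutting: 7 + 3 → 53.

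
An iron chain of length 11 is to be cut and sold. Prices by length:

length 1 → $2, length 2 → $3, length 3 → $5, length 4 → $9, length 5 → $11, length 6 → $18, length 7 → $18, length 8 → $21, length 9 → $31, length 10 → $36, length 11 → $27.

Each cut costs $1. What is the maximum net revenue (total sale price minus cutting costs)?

37

Let net[k] be the best obtainable value from length k. For each k, try every first piece i and keep the best of price[i] + net[k−i] minus the 1 cut fee when i<k.
net[1] = 2
net[2] = max(2+2-1, 3+0) = 3
net[3] = max(2+3-1, 3+2-1, 5+0) = 5
net[4] = max(2+5-1, 3+3-1, 5+2-1, 9+0) = 9
net[5] = max(2+9-1, 3+5-1, 5+3-1, 9+2-1, 11+0) = 11
net[6] = max(2+11-1, 3+9-1, 5+5-1, 9+3-1, 11+2-1, 18+0) = 18
net[7] = max(2+18-1, 3+11-1, 5+9-1, …, 18+2-1, 18+0) = 19
net[8] = max(2+19-1, 3+18-1, 5+11-1, …, 18+2-1, 21+0) = 21
net[9] = max(2+21-1, 3+19-1, 5+18-1, …, 21+2-1, 31+0) = 31
net[10] = max(2+31-1, 3+21-1, 5+19-1, …, 31+2-1, 36+0) = 36
net[11] = max(2+36-1, 3+31-1, 5+21-1, …, 36+2-1, 27+0) = 37
One optimal plan: pieces 10 + 1 (1 cut) → $38 − $1 = $37.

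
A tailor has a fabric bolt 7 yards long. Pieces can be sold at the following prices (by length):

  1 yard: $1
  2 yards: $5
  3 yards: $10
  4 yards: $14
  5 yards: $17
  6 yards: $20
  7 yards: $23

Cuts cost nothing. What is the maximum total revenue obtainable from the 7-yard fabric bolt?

Consider every possible first cut. best[k] is the best of p[i]+best[k−i] over all sellable i≤k.
best[1] = 1
best[2] = 5
best[3] = 10
best[4] = 14
best[5] = 17
best[6] = 20  (first piece 3, then best[3]=10)
best[7] = 24  (first piece 3, then best[4]=14)
One optimal cutting: 4 + 3 → $14 + $10 = $24.

24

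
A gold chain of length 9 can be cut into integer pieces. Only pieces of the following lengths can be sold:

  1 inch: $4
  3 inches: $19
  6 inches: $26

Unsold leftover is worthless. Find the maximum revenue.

Let r[k] be the best obtainable value from length k. For each k, try every first piece i and keep the best of price[i] + r[k−i].
r[1] = 4
r[2] = 8  (first piece 1, then r[1]=4)
r[3] = max(4+8, 19+0) = 19
r[4] = max(4+19, 19+4) = 23
r[5] = max(4+23, 19+8) = 27
r[6] = max(4+27, 19+19, 26+0) = 38
r[7] = max(4+38, 19+23, 26+4) = 42
r[8] = max(4+42, 19+27, 26+8) = 46
r[9] = max(4+46, 19+38, 26+19) = 57
One optimal cutting: 3 + 3 + 3 → $57.

57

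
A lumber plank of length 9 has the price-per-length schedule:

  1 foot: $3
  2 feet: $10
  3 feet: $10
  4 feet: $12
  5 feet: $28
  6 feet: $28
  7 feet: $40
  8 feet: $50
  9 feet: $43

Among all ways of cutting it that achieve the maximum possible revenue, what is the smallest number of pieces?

Consider every possible first cut. r[k] is the best of p[i]+r[k−i] over all sellable i≤k.
r[1] = 3
r[2] = 10
r[3] = 13  (first piece 1, then r[2]=10)
r[4] = 20  (first piece 2, then r[2]=10)
r[5] = 28
r[6] = 31  (first piece 1, then r[5]=28)
r[7] = 40
r[8] = 50
r[9] = 53  (first piece 1, then r[8]=50)
Maximum revenue is $53.
Now minimize piece count subject to staying optimal: for each k, pieces[k] = 1 + min over i with p[i]+r[k−i]=r[k] of pieces[k−i].
pieces[6] = 2
pieces[7] = 1
pieces[8] = 1
pieces[9] = 2

2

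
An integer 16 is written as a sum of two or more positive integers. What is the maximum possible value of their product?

324

Let g[k] be the best product for length k (with at least one cut). For each first piece i, the rest contributes max(k−i, g[k−i]).
g[2] = 1*max(1,0) = 1*1 = 1
g[3] = max(1*2, 2*1) = 2
g[4] = max(1*3, 2*2, 3*1) = 4
g[5] = max(1*4, 2*3, 3*2, 4*1) = 6
g[6] = max(1*6, 2*4, 3*3, 4*2, 5*1) = 9
g[7] = max(1*9, 2*6, 3*4, 4*3, 5*2, 6*1) = 12
g[8] = max(1*12, 2*9, 3*6, …, 6*2, 7*1) = 18
g[9] = max(1*18, 2*12, 3*9, …, 7*2, 8*1) = 27
g[10] = max(1*27, 2*18, 3*12, …, 8*2, 9*1) = 36
g[11] = max(1*36, 2*27, 3*18, …, 9*2, 10*1) = 54
g[12] = max(1*54, 2*36, 3*27, …, 10*2, 11*1) = 81
g[13] = max(1*81, 2*54, 3*36, …, 11*2, 12*1) = 108
g[14] = max(1*108, 2*81, 3*54, …, 12*2, 13*1) = 162
g[15] = max(1*162, 2*108, 3*81, …, 13*2, 14*1) = 243
g[16] = max(1*243, 2*162, 3*108, …, 14*2, 15*1) = 324
One optimal split: 3 + 3 + 3 + 3 + 2 + 2; product 3*3*3*3*2*2 = 324.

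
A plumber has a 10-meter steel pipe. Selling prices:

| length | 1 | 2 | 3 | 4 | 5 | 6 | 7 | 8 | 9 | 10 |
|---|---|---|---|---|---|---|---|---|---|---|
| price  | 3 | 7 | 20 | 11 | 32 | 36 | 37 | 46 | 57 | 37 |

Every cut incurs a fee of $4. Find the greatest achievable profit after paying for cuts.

Consider every possible first cut. v[k] is the best of p[i]+v[k−i] over all sellable i≤k, charging 4 whenever i<k.
v[1] = 3
v[2] = max(3+3-4, 7+0) = 7
v[3] = max(3+7-4, 7+3-4, 20+0) = 20
v[4] = max(3+20-4, 7+7-4, 20+3-4, 11+0) = 19
v[5] = max(3+19-4, 7+20-4, 20+7-4, 11+3-4, 32+0) = 32
v[6] = max(3+32-4, 7+19-4, 20+20-4, 11+7-4, 32+3-4, 36+0) = 36
v[7] = max(3+36-4, 7+32-4, 20+19-4, …, 36+3-4, 37+0) = 37
v[8] = max(3+37-4, 7+36-4, 20+32-4, …, 37+3-4, 46+0) = 48
v[9] = max(3+48-4, 7+37-4, 20+36-4, …, 46+3-4, 57+0) = 57
v[10] = max(3+57-4, 7+48-4, 20+37-4, …, 57+3-4, 37+0) = 60
One optimal plan: pieces 5 + 5 (1 cut) → $64 − $4 = $60.

60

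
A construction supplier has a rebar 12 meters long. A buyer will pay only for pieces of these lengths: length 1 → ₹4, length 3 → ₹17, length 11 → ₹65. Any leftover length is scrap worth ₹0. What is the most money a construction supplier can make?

Build f[k] bottom-up: f[k] = max over allowed piece i of (p[i] + f[k−i]).
f[1] = 4
f[2] = 8  (first piece 1, then f[1]=4)
f[3] = 17
f[4] = 21  (first piece 1, then f[3]=17)
f[5] = 25  (first piece 1, then f[4]=21)
f[6] = 34  (first piece 3, then f[3]=17)
f[7] = 38  (first piece 1, then f[6]=34)
f[8] = 42  (first piece 1, then f[7]=38)
f[9] = 51  (first piece 3, then f[6]=34)
f[10] = 55  (first piece 1, then f[9]=51)
f[11] = 65
f[12] = 69  (first piece 1, then f[11]=65)
One optimal cutting: 11 + 1 → ₹69.

69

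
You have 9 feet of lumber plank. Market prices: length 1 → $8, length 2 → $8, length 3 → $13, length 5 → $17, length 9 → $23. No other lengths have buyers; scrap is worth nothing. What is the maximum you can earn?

Build r[k] bottom-up: r[k] = max over allowed piece i of (p[i] + r[k−i]).
r[1] = 8
r[2] = max(8+8, 8+0) = 16
r[3] = max(8+16, 8+8, 13+0) = 24
r[4] = max(8+24, 8+16, 13+8) = 32
r[5] = max(8+32, 8+24, 13+16, 17+0) = 40
r[6] = max(8+40, 8+32, 13+24, 17+8) = 48
r[7] = max(8+48, 8+40, 13+32, 17+16) = 56
r[8] = max(8+56, 8+48, 13+40, 17+24) = 64
r[9] = max(8+64, 8+56, 13+48, 17+32, 23+0) = 72
One optimal cutting: 1 + 1 + 1 + 1 + 1 + 1 + 1 + 1 + 1 → $72.

72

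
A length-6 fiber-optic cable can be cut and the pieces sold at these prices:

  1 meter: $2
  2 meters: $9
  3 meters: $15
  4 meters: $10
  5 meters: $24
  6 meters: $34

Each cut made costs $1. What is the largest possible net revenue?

Build net[k] bottom-up: net[k] = max over allowed piece i of (p[i] + net[k−i]) − 1 per cut.
net[1] = 2
net[2] = max(2+2-1, 9+0) = 9
net[3] = max(2+9-1, 9+2-1, 15+0) = 15
net[4] = max(2+15-1, 9+9-1, 15+2-1, 10+0) = 17
net[5] = max(2+17-1, 9+15-1, 15+9-1, 10+2-1, 24+0) = 24
net[6] = max(2+24-1, 9+17-1, 15+15-1, 10+9-1, 24+2-1, 34+0) = 34
Best is to make no cuts and sell whole for $34.

34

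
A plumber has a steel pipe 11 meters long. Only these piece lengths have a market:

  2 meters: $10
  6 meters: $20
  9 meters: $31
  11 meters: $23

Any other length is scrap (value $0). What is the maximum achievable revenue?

50

Let f[k] be the best obtainable value from length k. For each k, try every first piece i and keep the best of price[i] + f[k−i].
f[1] = 0
f[2] = 10
f[3] = 10
f[4] = 20  (first piece 2, then f[2]=10)
f[5] = 20
f[6] = max(10+20, 20+0) = 30
f[7] = max(10+20, 20+0) = 30
f[8] = max(10+30, 20+10) = 40
f[9] = max(10+30, 20+10, 31+0) = 40
f[10] = max(10+40, 20+20, 31+0) = 50
f[11] = max(10+40, 20+20, 31+10, 23+0) = 50
One optimal cutting: pieces 2 + 2 + 2 + 2 + 2 with 1 meter of scrap → $50.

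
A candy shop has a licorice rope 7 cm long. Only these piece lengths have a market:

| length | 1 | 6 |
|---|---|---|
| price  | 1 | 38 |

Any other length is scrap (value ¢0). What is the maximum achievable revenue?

Build best[k] bottom-up: best[k] = max over allowed piece i of (p[i] + best[k−i]).
best[1] = 1
best[2] = 2  (first piece 1, then best[1]=1)
best[3] = 3  (first piece 1, then best[2]=2)
best[4] = 4  (first piece 1, then best[3]=3)
best[5] = 5  (first piece 1, then best[4]=4)
best[6] = max(1+5, 38+0) = 38
best[7] = max(1+38, 38+1) = 39
One optimal cutting: 6 + 1 → ¢39.

39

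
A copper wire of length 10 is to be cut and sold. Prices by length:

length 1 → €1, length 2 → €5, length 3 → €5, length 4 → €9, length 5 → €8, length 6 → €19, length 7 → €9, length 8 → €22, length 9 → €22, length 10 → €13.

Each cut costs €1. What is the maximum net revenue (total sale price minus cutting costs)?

Let net[k] be the best obtainable value from length k. For each k, try every first piece i and keep the best of price[i] + net[k−i] minus the 1 cut fee when i<k.
net[1] = 1
net[2] = max(1+1-1, 5+0) = 5
net[3] = max(1+5-1, 5+1-1, 5+0) = 5
net[4] = max(1+5-1, 5+5-1, 5+1-1, 9+0) = 9
net[5] = max(1+9-1, 5+5-1, 5+5-1, 9+1-1, 8+0) = 9
net[6] = max(1+9-1, 5+9-1, 5+5-1, 9+5-1, 8+1-1, 19+0) = 19
net[7] = max(1+19-1, 5+9-1, 5+9-1, …, 19+1-1, 9+0) = 19
net[8] = max(1+19-1, 5+19-1, 5+9-1, …, 9+1-1, 22+0) = 23
net[9] = max(1+23-1, 5+19-1, 5+19-1, …, 22+1-1, 22+0) = 23
net[10] = max(1+23-1, 5+23-1, 5+19-1, …, 22+1-1, 13+0) = 27
One optimal plan: pieces 6 + 2 + 2 (2 cuts) → €29 − €2 = €27.

27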